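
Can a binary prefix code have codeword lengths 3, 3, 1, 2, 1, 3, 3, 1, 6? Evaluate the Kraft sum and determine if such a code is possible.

With common denominator 2^6 = 64: Σ 2^(−ℓᵢ) = 8/64 + 8/64 + 32/64 + 16/64 + 32/64 + 8/64 + 8/64 + 32/64 + 1/64 = 145/64 = 2.265625.
Kraft's inequality requires Σ ≤ 1; here Σ = 2.265625 > 1, so no such prefix code exists.

2.265625; no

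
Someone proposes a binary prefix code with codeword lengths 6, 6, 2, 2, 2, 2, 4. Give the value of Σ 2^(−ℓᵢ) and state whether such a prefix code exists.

1.09375; no

With common denominator 2^6 = 64: Σ 2^(−ℓᵢ) = 1/64 + 1/64 + 16/64 + 16/64 + 16/64 + 16/64 + 4/64 = 70/64 = 1.09375.
Kraft's inequality requires Σ ≤ 1; here Σ = 1.09375 > 1, so no such prefix code exists.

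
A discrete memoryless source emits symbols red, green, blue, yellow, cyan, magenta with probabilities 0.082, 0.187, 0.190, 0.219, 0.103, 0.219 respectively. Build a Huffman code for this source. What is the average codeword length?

2.557 bits/symbol

Repeatedly combine the two least-probable nodes; the expected code length is the sum of the merged weights.
merge 41/500 + 103/1000 → 37/200
merge 37/200 + 187/1000 → 93/250
merge 19/100 + 219/1000 → 409/1000
merge 219/1000 + 93/250 → 591/1000
merge 409/1000 + 591/1000 → 1
L = 37/200 + 93/250 + 409/1000 + 591/1000 + 1 = 2557/1000 = 2.557 bits/symbol.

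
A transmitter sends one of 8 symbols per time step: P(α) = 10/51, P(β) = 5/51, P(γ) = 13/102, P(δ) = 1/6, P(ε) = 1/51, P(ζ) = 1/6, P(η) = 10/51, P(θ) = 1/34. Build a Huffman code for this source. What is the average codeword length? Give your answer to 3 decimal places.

Repeatedly combine the two least-probable nodes; the expected code length is the sum of the merged weights.
merge 1/51 + 1/34 → 5/102
merge 5/102 + 5/51 → 5/34
merge 13/102 + 5/34 → 14/51
merge 1/6 + 1/6 → 1/3
merge 10/51 + 10/51 → 20/51
merge 14/51 + 1/3 → 31/51
merge 20/51 + 31/51 → 1
L = 5/102 + 5/34 + 14/51 + 1/3 + 20/51 + 31/51 + 1 = 143/51 ≈ 2.804 bits/symbol.

2.804 bits/symbol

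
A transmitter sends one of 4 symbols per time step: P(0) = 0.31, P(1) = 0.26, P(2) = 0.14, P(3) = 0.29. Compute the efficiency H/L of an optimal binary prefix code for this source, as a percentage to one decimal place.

97.2%

Entropy H = −Σ p log₂ p ≈ 1.9441 bits.
Huffman merges: 7/50+13/50→2/5; 29/100+31/100→3/5; 2/5+3/5→1. L = 2 ≈ 2.0000.
Efficiency = H/L = 1.9441/2.0000 = 97.2%.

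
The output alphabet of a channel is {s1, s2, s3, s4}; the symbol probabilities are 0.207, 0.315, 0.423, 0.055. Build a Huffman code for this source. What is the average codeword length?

1.839 bits/symbol

Repeatedly combine the two least-probable nodes; the expected code length is the sum of the merged weights.
merge 11/200 + 207/1000 → 131/500
merge 131/500 + 63/200 → 577/1000
merge 423/1000 + 577/1000 → 1
L = 131/500 + 577/1000 + 1 = 1839/1000 = 1.839 bits/symbol.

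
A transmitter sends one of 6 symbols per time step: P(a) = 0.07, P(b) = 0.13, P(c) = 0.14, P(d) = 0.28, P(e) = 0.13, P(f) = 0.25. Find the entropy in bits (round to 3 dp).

H = −Σ pᵢ log₂ pᵢ.
−0.07·log₂(0.07) = 0.2686
−0.13·log₂(0.13) = 0.3826
−0.14·log₂(0.14) = 0.3971
−0.28·log₂(0.28) = 0.5142
−0.13·log₂(0.13) = 0.3826
−0.25·log₂(0.25) = 0.5000
Sum ≈ 2.4452 → 2.445 bits.

2.445 bits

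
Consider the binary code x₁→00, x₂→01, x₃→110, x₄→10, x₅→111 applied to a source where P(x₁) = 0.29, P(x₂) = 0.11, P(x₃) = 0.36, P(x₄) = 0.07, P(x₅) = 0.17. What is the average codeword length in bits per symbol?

2.53 bits/symbol

L̄ = Σ pᵢ·ℓᵢ = 0.29·2 + 0.11·2 + 0.36·3 + 0.07·2 + 0.17·3 = 2.53 bits/symbol.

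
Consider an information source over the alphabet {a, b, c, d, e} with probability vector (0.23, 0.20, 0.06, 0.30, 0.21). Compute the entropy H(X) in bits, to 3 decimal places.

2.189 bits

H = −Σ pᵢ log₂ pᵢ.
−0.23·log₂(0.23) = 0.4877
−0.20·log₂(0.20) = 0.4644
−0.06·log₂(0.06) = 0.2435
−0.30·log₂(0.30) = 0.5211
−0.21·log₂(0.21) = 0.4728
Sum ≈ 2.1895 → 2.189 bits.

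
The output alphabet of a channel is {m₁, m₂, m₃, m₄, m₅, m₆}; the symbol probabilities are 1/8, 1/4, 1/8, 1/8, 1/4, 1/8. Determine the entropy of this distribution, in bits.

Each probability is a power of 1/2, so log₂(1/p) is an integer.
H = Σ p·log₂(1/p) = 1/8·3 + 1/4·2 + 1/8·3 + 1/8·3 + 1/4·2 + 1/8·3 = 2.5 bits.

2.5 bits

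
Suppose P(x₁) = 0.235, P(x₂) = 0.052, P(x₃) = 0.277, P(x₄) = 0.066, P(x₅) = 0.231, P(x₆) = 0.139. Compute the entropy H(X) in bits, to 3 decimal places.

H = −Σ pᵢ log₂ pᵢ.
−0.235·log₂(0.235) = 0.4910
−0.052·log₂(0.052) = 0.2218
−0.277·log₂(0.277) = 0.5130
−0.066·log₂(0.066) = 0.2588
−0.231·log₂(0.231) = 0.4883
−0.139·log₂(0.139) = 0.3957
Sum ≈ 2.3687 → 2.369 bits.

2.369 bits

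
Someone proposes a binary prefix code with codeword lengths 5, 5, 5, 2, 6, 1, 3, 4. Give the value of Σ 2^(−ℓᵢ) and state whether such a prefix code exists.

1.046875; no

With common denominator 2^6 = 64: Σ 2^(−ℓᵢ) = 2/64 + 2/64 + 2/64 + 16/64 + 1/64 + 32/64 + 8/64 + 4/64 = 67/64 = 1.046875.
Kraft's inequality requires Σ ≤ 1; here Σ = 1.046875 > 1, so no such prefix code exists.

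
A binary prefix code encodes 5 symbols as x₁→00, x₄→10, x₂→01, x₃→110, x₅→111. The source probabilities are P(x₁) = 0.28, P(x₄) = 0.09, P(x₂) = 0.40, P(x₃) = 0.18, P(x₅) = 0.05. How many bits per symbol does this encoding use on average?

2.23 bits/symbol

L̄ = Σ pᵢ·ℓᵢ = 0.28·2 + 0.09·2 + 0.40·2 + 0.18·3 + 0.05·3 = 2.23 bits/symbol.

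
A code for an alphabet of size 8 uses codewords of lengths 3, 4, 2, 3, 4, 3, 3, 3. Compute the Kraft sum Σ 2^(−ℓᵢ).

1

With common denominator 2^4 = 16: Σ 2^(−ℓᵢ) = 2/16 + 1/16 + 4/16 + 2/16 + 1/16 + 2/16 + 2/16 + 2/16 = 16/16 = 1.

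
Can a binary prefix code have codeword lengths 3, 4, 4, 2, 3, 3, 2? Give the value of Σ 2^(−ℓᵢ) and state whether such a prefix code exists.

1; yes

With common denominator 2^4 = 16: Σ 2^(−ℓᵢ) = 2/16 + 1/16 + 1/16 + 4/16 + 2/16 + 2/16 + 4/16 = 16/16 = 1.
Kraft's inequality requires Σ ≤ 1; here Σ = 1 ≤ 1, so such a prefix code exists.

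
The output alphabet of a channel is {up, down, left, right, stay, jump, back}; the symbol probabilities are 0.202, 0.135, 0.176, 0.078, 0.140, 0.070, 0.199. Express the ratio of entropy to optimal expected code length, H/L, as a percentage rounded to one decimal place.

Entropy H = −Σ p log₂ p ≈ 2.7135 bits.
Huffman merges: 7/100+39/500→37/250; 27/200+7/50→11/40; 37/250+22/125→81/250; 199/1000+101/500→401/1000; 11/40+81/250→599/1000; 401/1000+599/1000→1. L = 2747/1000 ≈ 2.7470.
Efficiency = H/L = 2.7135/2.7470 = 98.8%.

98.8%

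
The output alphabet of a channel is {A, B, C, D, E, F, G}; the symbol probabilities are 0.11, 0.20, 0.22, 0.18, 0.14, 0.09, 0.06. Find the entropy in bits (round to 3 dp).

2.694 bits

H = −Σ pᵢ log₂ pᵢ.
−0.11·log₂(0.11) = 0.3503
−0.20·log₂(0.20) = 0.4644
−0.22·log₂(0.22) = 0.4806
−0.18·log₂(0.18) = 0.4453
−0.14·log₂(0.14) = 0.3971
−0.09·log₂(0.09) = 0.3127
−0.06·log₂(0.06) = 0.2435
Sum ≈ 2.6939 → 2.694 bits.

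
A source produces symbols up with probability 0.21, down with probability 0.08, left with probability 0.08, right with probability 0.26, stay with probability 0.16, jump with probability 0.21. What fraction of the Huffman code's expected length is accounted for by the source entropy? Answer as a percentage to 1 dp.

Entropy H = −Σ p log₂ p ≈ 2.4570 bits.
Huffman merges: 2/25+2/25→4/25; 4/25+4/25→8/25; 21/100+21/100→21/50; 13/50+8/25→29/50; 21/50+29/50→1. L = 62/25 ≈ 2.4800.
Efficiency = H/L = 2.4570/2.4800 = 99.1%.

99.1%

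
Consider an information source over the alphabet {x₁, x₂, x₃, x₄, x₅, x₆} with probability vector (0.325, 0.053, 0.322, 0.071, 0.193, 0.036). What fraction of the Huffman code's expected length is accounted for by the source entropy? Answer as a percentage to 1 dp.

96.9%

Entropy H = −Σ p log₂ p ≈ 2.1797 bits.
Huffman merges: 9/250+53/1000→89/1000; 71/1000+89/1000→4/25; 4/25+193/1000→353/1000; 161/500+13/40→647/1000; 353/1000+647/1000→1. L = 2249/1000 ≈ 2.2490.
Efficiency = H/L = 2.1797/2.2490 = 96.9%.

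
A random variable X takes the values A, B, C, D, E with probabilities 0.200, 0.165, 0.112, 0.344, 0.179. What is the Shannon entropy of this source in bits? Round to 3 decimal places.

H = −Σ pᵢ log₂ pᵢ.
−0.200·log₂(0.200) = 0.4644
−0.165·log₂(0.165) = 0.4289
−0.112·log₂(0.112) = 0.3537
−0.344·log₂(0.344) = 0.5296
−0.179·log₂(0.179) = 0.4443
Sum ≈ 2.2209 → 2.221 bits.

2.221 bits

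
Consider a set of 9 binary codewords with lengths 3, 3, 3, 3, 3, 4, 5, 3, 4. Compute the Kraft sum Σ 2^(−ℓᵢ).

0.90625

With common denominator 2^5 = 32: Σ 2^(−ℓᵢ) = 4/32 + 4/32 + 4/32 + 4/32 + 4/32 + 2/32 + 1/32 + 4/32 + 2/32 = 29/32 = 0.90625.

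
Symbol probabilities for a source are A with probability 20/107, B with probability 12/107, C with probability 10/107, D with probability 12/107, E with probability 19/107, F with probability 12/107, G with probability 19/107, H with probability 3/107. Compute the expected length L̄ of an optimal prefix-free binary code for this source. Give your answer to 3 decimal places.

2.935 bits/symbol

Repeatedly combine the two least-probable nodes; the expected code length is the sum of the merged weights.
merge 3/107 + 10/107 → 13/107
merge 12/107 + 12/107 → 24/107
merge 12/107 + 13/107 → 25/107
merge 19/107 + 19/107 → 38/107
merge 20/107 + 24/107 → 44/107
merge 25/107 + 38/107 → 63/107
merge 44/107 + 63/107 → 1
L = 13/107 + 24/107 + 25/107 + 38/107 + 44/107 + 63/107 + 1 = 314/107 ≈ 2.935 bits/symbol.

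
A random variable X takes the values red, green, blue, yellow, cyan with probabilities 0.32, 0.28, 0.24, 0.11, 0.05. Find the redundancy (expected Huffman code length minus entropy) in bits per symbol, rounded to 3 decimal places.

0.059 bits

Entropy H = −Σ p log₂ p ≈ 2.1008 bits.
Huffman merges: 1/20+11/100→4/25; 4/25+6/25→2/5; 7/25+8/25→3/5; 2/5+3/5→1. L = 54/25 ≈ 2.1600.
L − H = 2.1600 − 2.1008 = 0.059 bits.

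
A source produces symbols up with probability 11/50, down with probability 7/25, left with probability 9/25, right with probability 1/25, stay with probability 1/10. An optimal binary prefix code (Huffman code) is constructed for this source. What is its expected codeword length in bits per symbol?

2.14 bits/symbol

Repeatedly combine the two least-probable nodes; the expected code length is the sum of the merged weights.
merge 1/25 + 1/10 → 7/50
merge 7/50 + 11/50 → 9/25
merge 7/25 + 9/25 → 16/25
merge 9/25 + 16/25 → 1
L = 7/50 + 9/25 + 16/25 + 1 = 107/50 = 2.14 bits/symbol.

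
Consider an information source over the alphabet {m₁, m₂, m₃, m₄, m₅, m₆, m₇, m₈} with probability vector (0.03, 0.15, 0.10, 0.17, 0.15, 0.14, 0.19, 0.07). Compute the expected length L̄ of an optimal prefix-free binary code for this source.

Repeatedly combine the two least-probable nodes; the expected code length is the sum of the merged weights.
merge 3/100 + 7/100 → 1/10
merge 1/10 + 1/10 → 1/5
merge 7/50 + 3/20 → 29/100
merge 3/20 + 17/100 → 8/25
merge 19/100 + 1/5 → 39/100
merge 29/100 + 8/25 → 61/100
merge 39/100 + 61/100 → 1
L = 1/10 + 1/5 + 29/100 + 8/25 + 39/100 + 61/100 + 1 = 291/100 = 2.91 bits/symbol.

2.91 bits/symbol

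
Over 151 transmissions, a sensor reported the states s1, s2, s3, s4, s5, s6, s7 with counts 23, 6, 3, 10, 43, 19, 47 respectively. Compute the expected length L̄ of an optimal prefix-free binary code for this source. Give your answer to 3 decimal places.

2.437 bits/symbol

Probabilities are the counts divided by 151.
Repeatedly combine the two least-probable nodes; the expected code length is the sum of the merged weights.
merge 3/151 + 6/151 → 9/151
merge 9/151 + 10/151 → 19/151
merge 19/151 + 19/151 → 38/151
merge 23/151 + 38/151 → 61/151
merge 43/151 + 47/151 → 90/151
merge 61/151 + 90/151 → 1
L = 9/151 + 19/151 + 38/151 + 61/151 + 90/151 + 1 = 368/151 ≈ 2.437 bits/symbol.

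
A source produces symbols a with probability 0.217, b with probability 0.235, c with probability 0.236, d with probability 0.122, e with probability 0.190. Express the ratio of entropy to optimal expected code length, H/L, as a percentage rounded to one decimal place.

Entropy H = −Σ p log₂ p ≈ 2.2864 bits.
Huffman merges: 61/500+19/100→39/125; 217/1000+47/200→113/250; 59/250+39/125→137/250; 113/250+137/250→1. L = 289/125 ≈ 2.3120.
Efficiency = H/L = 2.2864/2.3120 = 98.9%.

98.9%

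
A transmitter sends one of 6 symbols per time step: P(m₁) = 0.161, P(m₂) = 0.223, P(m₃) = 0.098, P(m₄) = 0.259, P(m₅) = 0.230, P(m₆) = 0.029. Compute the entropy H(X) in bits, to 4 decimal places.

2.3760 bits

H = −Σ pᵢ log₂ pᵢ.
−0.161·log₂(0.161) = 0.4242
−0.223·log₂(0.223) = 0.4828
−0.098·log₂(0.098) = 0.3284
−0.259·log₂(0.259) = 0.5048
−0.230·log₂(0.230) = 0.4877
−0.029·log₂(0.029) = 0.1481
Sum ≈ 2.3760 → 2.3760 bits.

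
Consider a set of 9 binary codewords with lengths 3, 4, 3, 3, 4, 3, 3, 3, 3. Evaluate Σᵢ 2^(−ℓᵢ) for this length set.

With common denominator 2^4 = 16: Σ 2^(−ℓᵢ) = 2/16 + 1/16 + 2/16 + 2/16 + 1/16 + 2/16 + 2/16 + 2/16 + 2/16 = 16/16 = 1.

1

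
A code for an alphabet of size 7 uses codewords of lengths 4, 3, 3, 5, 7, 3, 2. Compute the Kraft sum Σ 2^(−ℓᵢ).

0.7265625

With common denominator 2^7 = 128: Σ 2^(−ℓᵢ) = 8/128 + 16/128 + 16/128 + 4/128 + 1/128 + 16/128 + 32/128 = 93/128 = 0.7265625.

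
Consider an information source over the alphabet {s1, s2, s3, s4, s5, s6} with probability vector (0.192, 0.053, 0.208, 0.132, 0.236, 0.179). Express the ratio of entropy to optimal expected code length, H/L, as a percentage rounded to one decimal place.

97.1%

Entropy H = −Σ p log₂ p ≈ 2.4744 bits.
Huffman merges: 53/1000+33/250→37/200; 179/1000+37/200→91/250; 24/125+26/125→2/5; 59/250+91/250→3/5; 2/5+3/5→1. L = 2549/1000 ≈ 2.5490.
Efficiency = H/L = 2.4744/2.5490 = 97.1%.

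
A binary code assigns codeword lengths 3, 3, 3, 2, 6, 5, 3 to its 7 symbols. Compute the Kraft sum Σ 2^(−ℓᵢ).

With common denominator 2^6 = 64: Σ 2^(−ℓᵢ) = 8/64 + 8/64 + 8/64 + 16/64 + 1/64 + 2/64 + 8/64 = 51/64 = 0.796875.

0.796875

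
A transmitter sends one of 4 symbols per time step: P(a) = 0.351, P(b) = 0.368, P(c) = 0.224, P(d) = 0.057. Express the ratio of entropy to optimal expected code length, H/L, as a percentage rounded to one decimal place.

Entropy H = −Σ p log₂ p ≈ 1.7800 bits.
Huffman merges: 57/1000+28/125→281/1000; 281/1000+351/1000→79/125; 46/125+79/125→1. L = 1913/1000 ≈ 1.9130.
Efficiency = H/L = 1.7800/1.9130 = 93.0%.

93.0%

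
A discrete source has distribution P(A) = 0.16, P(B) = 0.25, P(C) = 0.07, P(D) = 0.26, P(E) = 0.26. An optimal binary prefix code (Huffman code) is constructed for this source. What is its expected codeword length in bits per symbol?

2.23 bits/symbol

Repeatedly combine the two least-probable nodes; the expected code length is the sum of the merged weights.
merge 7/100 + 4/25 → 23/100
merge 23/100 + 1/4 → 12/25
merge 13/50 + 13/50 → 13/25
merge 12/25 + 13/25 → 1
L = 23/100 + 12/25 + 13/25 + 1 = 223/100 = 2.23 bits/symbol.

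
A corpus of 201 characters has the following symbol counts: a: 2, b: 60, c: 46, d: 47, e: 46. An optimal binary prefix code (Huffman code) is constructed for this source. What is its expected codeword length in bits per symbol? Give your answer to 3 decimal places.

Probabilities are the counts divided by 201.
Repeatedly combine the two least-probable nodes; the expected code length is the sum of the merged weights.
merge 2/201 + 46/201 → 16/67
merge 46/201 + 47/201 → 31/67
merge 16/67 + 20/67 → 36/67
merge 31/67 + 36/67 → 1
L = 16/67 + 31/67 + 36/67 + 1 = 150/67 ≈ 2.239 bits/symbol.

2.239 bits/symbol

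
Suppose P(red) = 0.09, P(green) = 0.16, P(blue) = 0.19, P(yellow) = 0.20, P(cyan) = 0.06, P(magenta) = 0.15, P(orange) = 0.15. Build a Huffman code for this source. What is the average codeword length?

2.76 bits/symbol

Repeatedly combine the two least-probable nodes; the expected code length is the sum of the merged weights.
merge 3/50 + 9/100 → 3/20
merge 3/20 + 3/20 → 3/10
merge 3/20 + 4/25 → 31/100
merge 19/100 + 1/5 → 39/100
merge 3/10 + 31/100 → 61/100
merge 39/100 + 61/100 → 1
L = 3/20 + 3/10 + 31/100 + 39/100 + 61/100 + 1 = 69/25 = 2.76 bits/symbol.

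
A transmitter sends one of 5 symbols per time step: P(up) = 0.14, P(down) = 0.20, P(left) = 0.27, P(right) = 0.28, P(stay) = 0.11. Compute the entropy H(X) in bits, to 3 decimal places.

H = −Σ pᵢ log₂ pᵢ.
−0.14·log₂(0.14) = 0.3971
−0.20·log₂(0.20) = 0.4644
−0.27·log₂(0.27) = 0.5100
−0.28·log₂(0.28) = 0.5142
−0.11·log₂(0.11) = 0.3503
Sum ≈ 2.2360 → 2.236 bits.

2.236 bits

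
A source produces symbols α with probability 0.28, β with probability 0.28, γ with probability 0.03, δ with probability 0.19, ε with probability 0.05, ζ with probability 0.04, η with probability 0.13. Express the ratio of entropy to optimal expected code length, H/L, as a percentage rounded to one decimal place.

99.2%

Entropy H = −Σ p log₂ p ≈ 2.4199 bits.
Huffman merges: 3/100+1/25→7/100; 1/20+7/100→3/25; 3/25+13/100→1/4; 19/100+1/4→11/25; 7/25+7/25→14/25; 11/25+14/25→1. L = 61/25 ≈ 2.4400.
Efficiency = H/L = 2.4199/2.4400 = 99.2%.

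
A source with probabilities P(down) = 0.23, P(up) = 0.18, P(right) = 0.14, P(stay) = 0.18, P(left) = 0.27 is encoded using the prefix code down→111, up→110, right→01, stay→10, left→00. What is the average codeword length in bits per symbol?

L̄ = Σ pᵢ·ℓᵢ = 0.23·3 + 0.18·3 + 0.14·2 + 0.18·2 + 0.27·2 = 2.41 bits/symbol.

2.41 bits/symbol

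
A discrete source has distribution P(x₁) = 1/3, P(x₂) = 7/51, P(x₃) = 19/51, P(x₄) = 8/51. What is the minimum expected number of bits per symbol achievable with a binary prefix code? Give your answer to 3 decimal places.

Repeatedly combine the two least-probable nodes; the expected code length is the sum of the merged weights.
merge 7/51 + 8/51 → 5/17
merge 5/17 + 1/3 → 32/51
merge 19/51 + 32/51 → 1
L = 5/17 + 32/51 + 1 = 98/51 ≈ 1.922 bits/symbol.

1.922 bits/symbol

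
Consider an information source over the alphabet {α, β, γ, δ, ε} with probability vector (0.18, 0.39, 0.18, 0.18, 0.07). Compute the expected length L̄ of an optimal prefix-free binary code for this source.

2.22 bits/symbol

Repeatedly combine the two least-probable nodes; the expected code length is the sum of the merged weights.
merge 7/100 + 9/50 → 1/4
merge 9/50 + 9/50 → 9/25
merge 1/4 + 9/25 → 61/100
merge 39/100 + 61/100 → 1
L = 1/4 + 9/25 + 61/100 + 1 = 111/50 = 2.22 bits/symbol.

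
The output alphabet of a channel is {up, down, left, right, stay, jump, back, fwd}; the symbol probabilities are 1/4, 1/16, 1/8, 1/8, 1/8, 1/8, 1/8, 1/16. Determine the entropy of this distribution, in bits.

Each probability is a power of 1/2, so log₂(1/p) is an integer.
H = Σ p·log₂(1/p) = 1/4·2 + 1/16·4 + 1/8·3 + 1/8·3 + 1/8·3 + 1/8·3 + 1/8·3 + 1/16·4 = 2.875 bits.

2.875 bits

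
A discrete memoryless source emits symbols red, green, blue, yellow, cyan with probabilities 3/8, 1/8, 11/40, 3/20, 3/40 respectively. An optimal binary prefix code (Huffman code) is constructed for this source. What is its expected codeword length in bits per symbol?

Repeatedly combine the two least-probable nodes; the expected code length is the sum of the merged weights.
merge 3/40 + 1/8 → 1/5
merge 3/20 + 1/5 → 7/20
merge 11/40 + 7/20 → 5/8
merge 3/8 + 5/8 → 1
L = 1/5 + 7/20 + 5/8 + 1 = 87/40 = 2.175 bits/symbol.

2.175 bits/symbol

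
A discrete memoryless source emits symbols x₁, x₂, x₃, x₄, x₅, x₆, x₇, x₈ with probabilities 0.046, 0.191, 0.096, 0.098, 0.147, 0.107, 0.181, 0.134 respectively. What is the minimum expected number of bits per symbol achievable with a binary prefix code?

2.951 bits/symbol

Repeatedly combine the two least-probable nodes; the expected code length is the sum of the merged weights.
merge 23/500 + 12/125 → 71/500
merge 49/500 + 107/1000 → 41/200
merge 67/500 + 71/500 → 69/250
merge 147/1000 + 181/1000 → 41/125
merge 191/1000 + 41/200 → 99/250
merge 69/250 + 41/125 → 151/250
merge 99/250 + 151/250 → 1
L = 71/500 + 41/200 + 69/250 + 41/125 + 99/250 + 151/250 + 1 = 2951/1000 = 2.951 bits/symbol.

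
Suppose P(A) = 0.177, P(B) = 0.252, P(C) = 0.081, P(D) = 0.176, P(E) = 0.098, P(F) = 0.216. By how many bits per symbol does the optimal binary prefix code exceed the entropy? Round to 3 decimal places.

Entropy H = −Σ p log₂ p ≈ 2.4841 bits.
Huffman merges: 81/1000+49/500→179/1000; 22/125+177/1000→353/1000; 179/1000+27/125→79/200; 63/250+353/1000→121/200; 79/200+121/200→1. L = 633/250 ≈ 2.5320.
L − H = 2.5320 − 2.4841 = 0.048 bits.

0.048 bits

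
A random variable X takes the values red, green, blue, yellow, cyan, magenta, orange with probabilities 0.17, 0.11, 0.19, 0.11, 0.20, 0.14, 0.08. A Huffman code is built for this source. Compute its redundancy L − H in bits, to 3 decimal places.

Entropy H = −Σ p log₂ p ≈ 2.7434 bits.
Huffman merges: 2/25+11/100→19/100; 11/100+7/50→1/4; 17/100+19/100→9/25; 19/100+1/5→39/100; 1/4+9/25→61/100; 39/100+61/100→1. L = 14/5 ≈ 2.8000.
L − H = 2.8000 − 2.7434 = 0.057 bits.

0.057 bits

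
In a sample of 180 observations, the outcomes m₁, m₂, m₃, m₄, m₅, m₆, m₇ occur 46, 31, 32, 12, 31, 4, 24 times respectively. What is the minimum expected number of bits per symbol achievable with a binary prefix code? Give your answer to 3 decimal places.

2.656 bits/symbol

Probabilities are the counts divided by 180.
Repeatedly combine the two least-probable nodes; the expected code length is the sum of the merged weights.
merge 1/45 + 1/15 → 4/45
merge 4/45 + 2/15 → 2/9
merge 31/180 + 31/180 → 31/90
merge 8/45 + 2/9 → 2/5
merge 23/90 + 31/90 → 3/5
merge 2/5 + 3/5 → 1
L = 4/45 + 2/9 + 31/90 + 2/5 + 3/5 + 1 = 239/90 ≈ 2.656 bits/symbol.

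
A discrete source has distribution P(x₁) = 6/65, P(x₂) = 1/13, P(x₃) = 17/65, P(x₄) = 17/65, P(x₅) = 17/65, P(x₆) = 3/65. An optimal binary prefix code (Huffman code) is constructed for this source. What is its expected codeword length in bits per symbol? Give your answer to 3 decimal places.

Repeatedly combine the two least-probable nodes; the expected code length is the sum of the merged weights.
merge 3/65 + 1/13 → 8/65
merge 6/65 + 8/65 → 14/65
merge 14/65 + 17/65 → 31/65
merge 17/65 + 17/65 → 34/65
merge 31/65 + 34/65 → 1
L = 8/65 + 14/65 + 31/65 + 34/65 + 1 = 152/65 ≈ 2.338 bits/symbol.

2.338 bits/symbol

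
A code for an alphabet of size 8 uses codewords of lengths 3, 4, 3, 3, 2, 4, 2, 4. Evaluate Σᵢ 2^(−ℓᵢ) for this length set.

1.0625

With common denominator 2^4 = 16: Σ 2^(−ℓᵢ) = 2/16 + 1/16 + 2/16 + 2/16 + 4/16 + 1/16 + 4/16 + 1/16 = 17/16 = 1.0625.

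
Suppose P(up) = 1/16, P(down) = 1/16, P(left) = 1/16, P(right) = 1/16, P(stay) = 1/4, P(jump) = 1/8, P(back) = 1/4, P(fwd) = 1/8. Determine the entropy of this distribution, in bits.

2.75 bits

Each probability is a power of 1/2, so log₂(1/p) is an integer.
H = Σ p·log₂(1/p) = 1/16·4 + 1/16·4 + 1/16·4 + 1/16·4 + 1/4·2 + 1/8·3 + 1/4·2 + 1/8·3 = 2.75 bits.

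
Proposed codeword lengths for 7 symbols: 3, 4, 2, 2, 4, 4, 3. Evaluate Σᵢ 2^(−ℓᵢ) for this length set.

0.9375

With common denominator 2^4 = 16: Σ 2^(−ℓᵢ) = 2/16 + 1/16 + 4/16 + 4/16 + 1/16 + 1/16 + 2/16 = 15/16 = 0.9375.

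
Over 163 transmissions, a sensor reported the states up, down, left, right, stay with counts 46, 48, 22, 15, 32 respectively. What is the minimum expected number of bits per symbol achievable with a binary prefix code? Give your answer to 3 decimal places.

Probabilities are the counts divided by 163.
Repeatedly combine the two least-probable nodes; the expected code length is the sum of the merged weights.
merge 15/163 + 22/163 → 37/163
merge 32/163 + 37/163 → 69/163
merge 46/163 + 48/163 → 94/163
merge 69/163 + 94/163 → 1
L = 37/163 + 69/163 + 94/163 + 1 = 363/163 ≈ 2.227 bits/symbol.

2.227 bits/symbol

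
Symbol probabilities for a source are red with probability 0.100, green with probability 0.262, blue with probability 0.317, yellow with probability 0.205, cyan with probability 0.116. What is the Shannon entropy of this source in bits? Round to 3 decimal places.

H = −Σ pᵢ log₂ pᵢ.
−0.100·log₂(0.100) = 0.3322
−0.262·log₂(0.262) = 0.5063
−0.317·log₂(0.317) = 0.5254
−0.205·log₂(0.205) = 0.4687
−0.116·log₂(0.116) = 0.3605
Sum ≈ 2.1931 → 2.193 bits.

2.193 bits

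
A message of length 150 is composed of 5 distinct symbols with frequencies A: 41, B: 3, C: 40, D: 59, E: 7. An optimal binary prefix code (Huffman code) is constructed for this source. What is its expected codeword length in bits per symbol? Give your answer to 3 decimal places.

Probabilities are the counts divided by 150.
Repeatedly combine the two least-probable nodes; the expected code length is the sum of the merged weights.
merge 1/50 + 7/150 → 1/15
merge 1/15 + 4/15 → 1/3
merge 41/150 + 1/3 → 91/150
merge 59/150 + 91/150 → 1
L = 1/15 + 1/3 + 91/150 + 1 = 301/150 ≈ 2.007 bits/symbol.

2.007 bits/symbol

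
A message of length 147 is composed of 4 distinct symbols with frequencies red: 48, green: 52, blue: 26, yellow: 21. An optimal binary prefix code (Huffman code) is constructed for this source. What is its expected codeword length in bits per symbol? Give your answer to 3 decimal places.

1.966 bits/symbol

Probabilities are the counts divided by 147.
Repeatedly combine the two least-probable nodes; the expected code length is the sum of the merged weights.
merge 1/7 + 26/147 → 47/147
merge 47/147 + 16/49 → 95/147
merge 52/147 + 95/147 → 1
L = 47/147 + 95/147 + 1 = 289/147 ≈ 1.966 bits/symbol.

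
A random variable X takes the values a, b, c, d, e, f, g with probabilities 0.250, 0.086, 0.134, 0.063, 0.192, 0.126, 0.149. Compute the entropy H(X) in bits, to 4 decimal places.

2.6871 bits

H = −Σ pᵢ log₂ pᵢ.
−0.250·log₂(0.250) = 0.5000
−0.086·log₂(0.086) = 0.3044
−0.134·log₂(0.134) = 0.3886
−0.063·log₂(0.063) = 0.2513
−0.192·log₂(0.192) = 0.4571
−0.126·log₂(0.126) = 0.3766
−0.149·log₂(0.149) = 0.4092
Sum ≈ 2.6871 → 2.6871 bits.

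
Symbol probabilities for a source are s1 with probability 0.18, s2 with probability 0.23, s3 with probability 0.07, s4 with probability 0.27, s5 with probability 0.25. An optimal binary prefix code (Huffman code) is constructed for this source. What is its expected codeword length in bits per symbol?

Repeatedly combine the two least-probable nodes; the expected code length is the sum of the merged weights.
merge 7/100 + 9/50 → 1/4
merge 23/100 + 1/4 → 12/25
merge 1/4 + 27/100 → 13/25
merge 12/25 + 13/25 → 1
L = 1/4 + 12/25 + 13/25 + 1 = 9/4 = 2.25 bits/symbol.

2.25 bits/symbol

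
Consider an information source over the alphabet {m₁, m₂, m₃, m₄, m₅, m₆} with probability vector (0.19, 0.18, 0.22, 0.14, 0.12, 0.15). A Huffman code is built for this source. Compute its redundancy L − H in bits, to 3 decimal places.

Entropy H = −Σ p log₂ p ≈ 2.5558 bits.
Huffman merges: 3/25+7/50→13/50; 3/20+9/50→33/100; 19/100+11/50→41/100; 13/50+33/100→59/100; 41/100+59/100→1. L = 259/100 ≈ 2.5900.
L − H = 2.5900 − 2.5558 = 0.034 bits.

0.034 bits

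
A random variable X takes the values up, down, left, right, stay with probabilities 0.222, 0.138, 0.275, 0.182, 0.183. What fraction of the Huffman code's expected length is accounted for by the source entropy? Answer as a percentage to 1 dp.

98.5%

Entropy H = −Σ p log₂ p ≈ 2.2843 bits.
Huffman merges: 69/500+91/500→8/25; 183/1000+111/500→81/200; 11/40+8/25→119/200; 81/200+119/200→1. L = 58/25 ≈ 2.3200.
Efficiency = H/L = 2.2843/2.3200 = 98.5%.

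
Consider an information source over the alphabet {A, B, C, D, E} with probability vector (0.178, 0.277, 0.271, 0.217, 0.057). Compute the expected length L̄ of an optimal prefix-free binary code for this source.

2.235 bits/symbol

Repeatedly combine the two least-probable nodes; the expected code length is the sum of the merged weights.
merge 57/1000 + 89/500 → 47/200
merge 217/1000 + 47/200 → 113/250
merge 271/1000 + 277/1000 → 137/250
merge 113/250 + 137/250 → 1
L = 47/200 + 113/250 + 137/250 + 1 = 447/200 = 2.235 bits/symbol.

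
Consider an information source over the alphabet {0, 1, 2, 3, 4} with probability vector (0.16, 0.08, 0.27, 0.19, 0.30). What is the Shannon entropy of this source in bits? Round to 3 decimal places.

H = −Σ pᵢ log₂ pᵢ.
−0.16·log₂(0.16) = 0.4230
−0.08·log₂(0.08) = 0.2915
−0.27·log₂(0.27) = 0.5100
−0.19·log₂(0.19) = 0.4552
−0.30·log₂(0.30) = 0.5211
Sum ≈ 2.2009 → 2.201 bits.

2.201 bits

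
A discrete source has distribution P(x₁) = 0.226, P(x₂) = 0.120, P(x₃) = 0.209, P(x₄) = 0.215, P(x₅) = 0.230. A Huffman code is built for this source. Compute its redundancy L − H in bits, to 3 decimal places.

Entropy H = −Σ p log₂ p ≈ 2.2884 bits.
Huffman merges: 3/25+209/1000→329/1000; 43/200+113/500→441/1000; 23/100+329/1000→559/1000; 441/1000+559/1000→1. L = 2329/1000 ≈ 2.3290.
L − H = 2.3290 − 2.2884 = 0.041 bits.

0.041 bits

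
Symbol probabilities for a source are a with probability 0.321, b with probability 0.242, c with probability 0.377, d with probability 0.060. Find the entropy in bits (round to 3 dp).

1.796 bits

H = −Σ pᵢ log₂ pᵢ.
−0.321·log₂(0.321) = 0.5262
−0.242·log₂(0.242) = 0.4954
−0.377·log₂(0.377) = 0.5306
−0.060·log₂(0.060) = 0.2435
Sum ≈ 1.7957 → 1.796 bits.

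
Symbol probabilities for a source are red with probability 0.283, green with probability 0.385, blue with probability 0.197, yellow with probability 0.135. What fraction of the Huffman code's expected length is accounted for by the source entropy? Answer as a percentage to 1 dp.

Entropy H = −Σ p log₂ p ≈ 1.8973 bits.
Huffman merges: 27/200+197/1000→83/250; 283/1000+83/250→123/200; 77/200+123/200→1. L = 1947/1000 ≈ 1.9470.
Efficiency = H/L = 1.8973/1.9470 = 97.4%.

97.4%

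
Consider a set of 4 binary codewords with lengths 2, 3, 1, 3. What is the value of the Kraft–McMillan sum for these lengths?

With common denominator 2^3 = 8: Σ 2^(−ℓᵢ) = 2/8 + 1/8 + 4/8 + 1/8 = 8/8 = 1.

1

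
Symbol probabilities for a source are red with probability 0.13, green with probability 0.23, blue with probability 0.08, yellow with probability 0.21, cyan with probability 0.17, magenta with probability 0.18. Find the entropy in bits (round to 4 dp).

2.5145 bits

H = −Σ pᵢ log₂ pᵢ.
−0.13·log₂(0.13) = 0.3826
−0.23·log₂(0.23) = 0.4877
−0.08·log₂(0.08) = 0.2915
−0.21·log₂(0.21) = 0.4728
−0.17·log₂(0.17) = 0.4346
−0.18·log₂(0.18) = 0.4453
Sum ≈ 2.5145 → 2.5145 bits.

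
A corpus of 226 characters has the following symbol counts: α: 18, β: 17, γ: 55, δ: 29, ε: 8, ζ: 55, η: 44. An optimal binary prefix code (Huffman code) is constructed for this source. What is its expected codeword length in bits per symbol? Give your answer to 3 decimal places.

Probabilities are the counts divided by 226.
Repeatedly combine the two least-probable nodes; the expected code length is the sum of the merged weights.
merge 4/113 + 17/226 → 25/226
merge 9/113 + 25/226 → 43/226
merge 29/226 + 43/226 → 36/113
merge 22/113 + 55/226 → 99/226
merge 55/226 + 36/113 → 127/226
merge 99/226 + 127/226 → 1
L = 25/226 + 43/226 + 36/113 + 99/226 + 127/226 + 1 = 296/113 ≈ 2.619 bits/symbol.

2.619 bits/symbol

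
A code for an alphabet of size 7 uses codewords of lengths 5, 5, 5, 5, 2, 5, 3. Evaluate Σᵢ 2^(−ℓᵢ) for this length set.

0.53125

With common denominator 2^5 = 32: Σ 2^(−ℓᵢ) = 1/32 + 1/32 + 1/32 + 1/32 + 8/32 + 1/32 + 4/32 = 17/32 = 0.53125.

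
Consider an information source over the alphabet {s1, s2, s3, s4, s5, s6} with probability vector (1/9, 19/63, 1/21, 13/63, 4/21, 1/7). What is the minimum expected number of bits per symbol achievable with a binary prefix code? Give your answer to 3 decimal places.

2.460 bits/symbol

Repeatedly combine the two least-probable nodes; the expected code length is the sum of the merged weights.
merge 1/21 + 1/9 → 10/63
merge 1/7 + 10/63 → 19/63
merge 4/21 + 13/63 → 25/63
merge 19/63 + 19/63 → 38/63
merge 25/63 + 38/63 → 1
L = 10/63 + 19/63 + 25/63 + 38/63 + 1 = 155/63 ≈ 2.460 bits/symbol.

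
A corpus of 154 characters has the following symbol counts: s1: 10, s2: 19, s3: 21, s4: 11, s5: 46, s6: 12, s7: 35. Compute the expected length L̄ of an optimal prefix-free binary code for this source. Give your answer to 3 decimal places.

2.610 bits/symbol

Probabilities are the counts divided by 154.
Repeatedly combine the two least-probable nodes; the expected code length is the sum of the merged weights.
merge 5/77 + 1/14 → 3/22
merge 6/77 + 19/154 → 31/154
merge 3/22 + 3/22 → 3/11
merge 31/154 + 5/22 → 3/7
merge 3/11 + 23/77 → 4/7
merge 3/7 + 4/7 → 1
L = 3/22 + 31/154 + 3/11 + 3/7 + 4/7 + 1 = 201/77 ≈ 2.610 bits/symbol.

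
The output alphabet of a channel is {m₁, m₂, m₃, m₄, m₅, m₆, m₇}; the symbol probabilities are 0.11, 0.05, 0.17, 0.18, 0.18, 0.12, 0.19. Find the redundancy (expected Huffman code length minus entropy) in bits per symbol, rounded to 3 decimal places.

Entropy H = −Σ p log₂ p ≈ 2.7139 bits.
Huffman merges: 1/20+11/100→4/25; 3/25+4/25→7/25; 17/100+9/50→7/20; 9/50+19/100→37/100; 7/25+7/20→63/100; 37/100+63/100→1. L = 279/100 ≈ 2.7900.
L − H = 2.7900 − 2.7139 = 0.076 bits.

0.076 bits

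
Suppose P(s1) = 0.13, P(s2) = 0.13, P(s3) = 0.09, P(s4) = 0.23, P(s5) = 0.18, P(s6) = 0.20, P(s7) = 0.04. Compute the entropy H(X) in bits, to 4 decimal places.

2.6611 bits

H = −Σ pᵢ log₂ pᵢ.
−0.13·log₂(0.13) = 0.3826
−0.13·log₂(0.13) = 0.3826
−0.09·log₂(0.09) = 0.3127
−0.23·log₂(0.23) = 0.4877
−0.18·log₂(0.18) = 0.4453
−0.20·log₂(0.20) = 0.4644
−0.04·log₂(0.04) = 0.1858
Sum ≈ 2.6611 → 2.6611 bits.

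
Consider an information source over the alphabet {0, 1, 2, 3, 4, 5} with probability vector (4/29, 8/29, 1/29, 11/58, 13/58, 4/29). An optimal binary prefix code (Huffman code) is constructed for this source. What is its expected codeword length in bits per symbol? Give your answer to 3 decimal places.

2.483 bits/symbol

Repeatedly combine the two least-probable nodes; the expected code length is the sum of the merged weights.
merge 1/29 + 4/29 → 5/29
merge 4/29 + 5/29 → 9/29
merge 11/58 + 13/58 → 12/29
merge 8/29 + 9/29 → 17/29
merge 12/29 + 17/29 → 1
L = 5/29 + 9/29 + 12/29 + 17/29 + 1 = 72/29 ≈ 2.483 bits/symbol.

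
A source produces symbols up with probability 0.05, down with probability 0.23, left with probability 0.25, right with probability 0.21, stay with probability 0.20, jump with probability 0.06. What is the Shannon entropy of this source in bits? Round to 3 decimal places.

2.385 bits

H = −Σ pᵢ log₂ pᵢ.
−0.05·log₂(0.05) = 0.2161
−0.23·log₂(0.23) = 0.4877
−0.25·log₂(0.25) = 0.5000
−0.21·log₂(0.21) = 0.4728
−0.20·log₂(0.20) = 0.4644
−0.06·log₂(0.06) = 0.2435
Sum ≈ 2.3845 → 2.385 bits.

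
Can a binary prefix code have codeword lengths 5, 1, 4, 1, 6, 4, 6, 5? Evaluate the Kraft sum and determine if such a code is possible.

1.21875; no

With common denominator 2^6 = 64: Σ 2^(−ℓᵢ) = 2/64 + 32/64 + 4/64 + 32/64 + 1/64 + 4/64 + 1/64 + 2/64 = 78/64 = 1.21875.
Kraft's inequality requires Σ ≤ 1; here Σ = 1.21875 > 1, so no such prefix code exists.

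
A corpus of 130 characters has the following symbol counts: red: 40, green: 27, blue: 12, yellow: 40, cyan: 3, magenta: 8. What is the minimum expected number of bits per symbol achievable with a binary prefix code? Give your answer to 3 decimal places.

Probabilities are the counts divided by 130.
Repeatedly combine the two least-probable nodes; the expected code length is the sum of the merged weights.
merge 3/130 + 4/65 → 11/130
merge 11/130 + 6/65 → 23/130
merge 23/130 + 27/130 → 5/13
merge 4/13 + 4/13 → 8/13
merge 5/13 + 8/13 → 1
L = 11/130 + 23/130 + 5/13 + 8/13 + 1 = 147/65 ≈ 2.262 bits/symbol.

2.262 bits/symbol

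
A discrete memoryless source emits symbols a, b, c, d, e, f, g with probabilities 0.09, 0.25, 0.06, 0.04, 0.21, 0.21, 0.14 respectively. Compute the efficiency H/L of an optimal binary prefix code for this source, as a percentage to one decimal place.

98.7%

Entropy H = −Σ p log₂ p ≈ 2.5847 bits.
Huffman merges: 1/25+3/50→1/10; 9/100+1/10→19/100; 7/50+19/100→33/100; 21/100+21/100→21/50; 1/4+33/100→29/50; 21/50+29/50→1. L = 131/50 ≈ 2.6200.
Efficiency = H/L = 2.5847/2.6200 = 98.7%.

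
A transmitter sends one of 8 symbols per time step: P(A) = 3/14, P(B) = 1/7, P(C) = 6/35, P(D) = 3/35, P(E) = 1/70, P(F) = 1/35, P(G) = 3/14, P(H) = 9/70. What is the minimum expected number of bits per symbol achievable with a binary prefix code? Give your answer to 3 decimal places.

Repeatedly combine the two least-probable nodes; the expected code length is the sum of the merged weights.
merge 1/70 + 1/35 → 3/70
merge 3/70 + 3/35 → 9/70
merge 9/70 + 9/70 → 9/35
merge 1/7 + 6/35 → 11/35
merge 3/14 + 3/14 → 3/7
merge 9/35 + 11/35 → 4/7
merge 3/7 + 4/7 → 1
L = 3/70 + 9/70 + 9/35 + 11/35 + 3/7 + 4/7 + 1 = 96/35 ≈ 2.743 bits/symbol.

2.743 bits/symbol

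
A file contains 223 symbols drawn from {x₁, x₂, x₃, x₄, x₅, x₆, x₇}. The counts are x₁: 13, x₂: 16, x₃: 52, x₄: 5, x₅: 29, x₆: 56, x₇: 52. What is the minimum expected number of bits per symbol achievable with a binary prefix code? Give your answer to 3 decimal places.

2.516 bits/symbol

Probabilities are the counts divided by 223.
Repeatedly combine the two least-probable nodes; the expected code length is the sum of the merged weights.
merge 5/223 + 13/223 → 18/223
merge 16/223 + 18/223 → 34/223
merge 29/223 + 34/223 → 63/223
merge 52/223 + 52/223 → 104/223
merge 56/223 + 63/223 → 119/223
merge 104/223 + 119/223 → 1
L = 18/223 + 34/223 + 63/223 + 104/223 + 119/223 + 1 = 561/223 ≈ 2.516 bits/symbol.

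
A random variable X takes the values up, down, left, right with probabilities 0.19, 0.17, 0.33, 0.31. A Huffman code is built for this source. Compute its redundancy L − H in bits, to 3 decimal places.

Entropy H = −Σ p log₂ p ≈ 1.9414 bits.
Huffman merges: 17/100+19/100→9/25; 31/100+33/100→16/25; 9/25+16/25→1. L = 2 ≈ 2.0000.
L − H = 2.0000 − 1.9414 = 0.059 bits.

0.059 bits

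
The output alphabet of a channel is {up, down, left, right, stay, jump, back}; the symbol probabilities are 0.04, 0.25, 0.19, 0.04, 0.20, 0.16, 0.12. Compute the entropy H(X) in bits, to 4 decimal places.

2.5812 bits

H = −Σ pᵢ log₂ pᵢ.
−0.04·log₂(0.04) = 0.1858
−0.25·log₂(0.25) = 0.5000
−0.19·log₂(0.19) = 0.4552
−0.04·log₂(0.04) = 0.1858
−0.20·log₂(0.20) = 0.4644
−0.16·log₂(0.16) = 0.4230
−0.12·log₂(0.12) = 0.3671
Sum ≈ 2.5812 → 2.5812 bits.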